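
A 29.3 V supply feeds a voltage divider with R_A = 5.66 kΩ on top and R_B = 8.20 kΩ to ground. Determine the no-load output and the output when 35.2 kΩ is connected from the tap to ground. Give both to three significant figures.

Open-circuit: V = 29.3 × 8.20/(5.66 + 8.20) = 17.3 V.
With the load, R_B becomes R_B‖R_L = 6.651 kΩ, so V = 29.3 × 6.651/12.31 = 15.8 V.

Unloaded: 17.3 V; loaded: 15.8 V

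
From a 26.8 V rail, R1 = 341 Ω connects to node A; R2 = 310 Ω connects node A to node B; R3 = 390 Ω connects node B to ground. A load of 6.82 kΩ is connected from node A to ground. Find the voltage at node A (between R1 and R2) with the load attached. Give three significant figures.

Below node A the series string R2+R3 = 700.0 Ω sits in parallel with the 6820 Ω load: 634.8 Ω.
V_A = 26.8 × 634.8/(341 + 634.8) = 17.4 V.

V ≈ 17.4 V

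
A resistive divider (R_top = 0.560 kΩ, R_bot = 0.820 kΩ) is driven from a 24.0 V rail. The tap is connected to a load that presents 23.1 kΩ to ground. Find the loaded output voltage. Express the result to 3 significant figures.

The load sits in parallel with R_bot: R_bot‖R_L = (820 × 23100) / (820 + 23100) = 791.9 Ω.
V_out = 24.0 × 791.9 / (560 + 791.9) = 24.0 × 791.9/1352 = 14.1 V.

V_out ≈ 14.1 V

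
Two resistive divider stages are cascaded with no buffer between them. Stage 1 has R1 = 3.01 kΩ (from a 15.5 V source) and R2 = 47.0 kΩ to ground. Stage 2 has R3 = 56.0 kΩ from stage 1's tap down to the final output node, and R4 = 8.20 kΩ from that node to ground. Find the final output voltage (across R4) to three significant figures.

V_out ≈ 1.78 V

Stage 2 presents R3+R4 = 64.20 kΩ as a load on stage 1's tap.
Stage 1's lower leg becomes R2‖(R3+R4) = 27.13 kΩ, so V_mid = 15.5 × 27.13/30.14 = 13.95 V.
Stage 2 is itself unloaded: V_out = V_mid × R4/(R3+R4) = 13.95 × 8.20/64.20 = 1.78 V.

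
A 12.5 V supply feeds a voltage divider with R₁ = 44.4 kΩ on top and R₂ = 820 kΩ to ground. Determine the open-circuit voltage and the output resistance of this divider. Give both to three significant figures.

V_th = 11.9 V, R_th = 42.1 kΩ

V_th is the open-circuit tap voltage: 12.5 × 820/(44.4 + 820) = 11.9 V.
With the supply zeroed, R₁ and R₂ appear in parallel from the tap: R_th = R₁‖R₂ = (44.4 × 820)/864.4 = 42.1 kΩ.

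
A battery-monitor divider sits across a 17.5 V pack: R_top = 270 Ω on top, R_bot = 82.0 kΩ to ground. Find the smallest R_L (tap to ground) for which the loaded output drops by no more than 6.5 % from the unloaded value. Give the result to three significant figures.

R_L(min) ≈ 3.87 kΩ

Output resistance R_th = R_top‖R_bot = (270 × 82000)/82270 = 269.1 Ω.
The fractional drop is R_th/(R_th + R_L); requiring this ≤ 0.0650 gives R_L ≥ R_th(1/0.0650 − 1) = 269.1 × 14.38 = 3.87 kΩ.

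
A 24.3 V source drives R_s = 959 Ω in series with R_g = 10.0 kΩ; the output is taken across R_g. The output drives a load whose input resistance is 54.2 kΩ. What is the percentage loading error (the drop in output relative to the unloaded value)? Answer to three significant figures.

1.59 %

The divider's output (Thévenin) resistance is R_s‖R_g = 875.1 Ω.
Fractional drop under load = R_th/(R_th + R_L) = 875.1 / (875.1 + 54200) = 0.01589.
So the output falls by 1.59 %.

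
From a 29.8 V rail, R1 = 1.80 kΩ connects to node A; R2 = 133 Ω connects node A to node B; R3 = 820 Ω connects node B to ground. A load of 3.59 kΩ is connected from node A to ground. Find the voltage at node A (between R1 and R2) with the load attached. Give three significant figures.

V ≈ 8.79 V

Below node A the series string R2+R3 = 953.0 Ω sits in parallel with the 3590 Ω load: 753.1 Ω.
V_A = 29.8 × 753.1/(1800 + 753.1) = 8.79 V.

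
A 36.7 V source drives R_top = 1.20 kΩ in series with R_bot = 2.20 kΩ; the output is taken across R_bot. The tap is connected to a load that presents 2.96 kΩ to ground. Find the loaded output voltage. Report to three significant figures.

The load sits in parallel with R_bot: R_bot‖R_L = (2.20 × 2.96) / (2.20 + 2.96) = 1.262 kΩ.
V_out = 36.7 × 1.262 / (1.20 + 1.262) = 36.7 × 1.262/2.462 = 18.8 V.
(Unloaded it would have been 23.7 V.)

V_out ≈ 18.8 V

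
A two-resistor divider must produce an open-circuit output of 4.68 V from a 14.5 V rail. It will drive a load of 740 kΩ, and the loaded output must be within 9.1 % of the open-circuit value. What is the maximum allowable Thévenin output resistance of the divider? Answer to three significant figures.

Loading drop = R_th/(R_th + R_L) ≤ 0.0910, so R_th ≤ R_L · ε/(1−ε) = 740 kΩ × 0.0910/0.9090 = 74.1 kΩ.
(Any R1, R2 with R2/(R1+R2) = 0.323 and R1‖R2 ≤ 74.1 kΩ will meet the spec.)

R_th ≤ 74.1 kΩ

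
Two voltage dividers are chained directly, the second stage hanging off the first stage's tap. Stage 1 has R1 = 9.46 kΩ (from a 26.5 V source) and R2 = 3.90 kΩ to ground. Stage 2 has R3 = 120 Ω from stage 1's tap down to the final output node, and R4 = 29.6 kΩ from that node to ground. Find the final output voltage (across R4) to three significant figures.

Stage 2 presents R3+R4 = 29720 Ω as a load on stage 1's tap.
Stage 1's lower leg becomes R2‖(R3+R4) = 3448 Ω, so V_mid = 26.5 × 3448/12910 = 7.078 V.
Stage 2 is itself unloaded: V_out = V_mid × R4/(R3+R4) = 7.078 × 29600/29720 = 7.05 V.

V_out ≈ 7.05 V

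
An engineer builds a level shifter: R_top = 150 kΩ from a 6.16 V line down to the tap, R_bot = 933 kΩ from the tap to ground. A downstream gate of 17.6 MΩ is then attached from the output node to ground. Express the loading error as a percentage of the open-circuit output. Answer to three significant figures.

The divider's output (Thévenin) resistance is R_top‖R_bot = 129.2 kΩ.
Fractional drop under load = R_th/(R_th + R_L) = 129.2 / (129.2 + 17600) = 0.007289.
So the output falls by 0.729 %.

0.729 %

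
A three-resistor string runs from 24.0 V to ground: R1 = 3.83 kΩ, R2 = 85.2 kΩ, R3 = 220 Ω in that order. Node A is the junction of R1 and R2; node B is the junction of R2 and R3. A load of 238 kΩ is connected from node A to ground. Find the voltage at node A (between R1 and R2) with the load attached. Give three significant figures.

V ≈ 22.6 V

Below node A the series string R2+R3 = 85420 Ω sits in parallel with the 238000 Ω load: 62860 Ω.
V_A = 24.0 × 62860/(3830 + 62860) = 22.6 V.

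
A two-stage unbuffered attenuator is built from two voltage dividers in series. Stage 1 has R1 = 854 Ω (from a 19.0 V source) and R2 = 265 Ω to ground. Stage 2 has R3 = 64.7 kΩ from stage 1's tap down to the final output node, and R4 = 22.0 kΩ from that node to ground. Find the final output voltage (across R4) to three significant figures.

Stage 2 presents R3+R4 = 86700 Ω as a load on stage 1's tap.
Stage 1's lower leg becomes R2‖(R3+R4) = 264.2 Ω, so V_mid = 19.0 × 264.2/1118 = 4.489 V.
Stage 2 is itself unloaded: V_out = V_mid × R4/(R3+R4) = 4.489 × 22000/86700 = 1.14 V.

V_out ≈ 1.14 V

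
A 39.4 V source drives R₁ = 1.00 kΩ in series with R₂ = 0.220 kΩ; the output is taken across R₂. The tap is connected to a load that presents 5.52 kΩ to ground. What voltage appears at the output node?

The load sits in parallel with R₂: R₂‖R_L = (220 × 5520) / (220 + 5520) = 211.6 Ω.
V_out = 39.4 × 211.6 / (1000 + 211.6) = 39.4 × 211.6/1212 = 6.88 V.

V_out ≈ 6.88 V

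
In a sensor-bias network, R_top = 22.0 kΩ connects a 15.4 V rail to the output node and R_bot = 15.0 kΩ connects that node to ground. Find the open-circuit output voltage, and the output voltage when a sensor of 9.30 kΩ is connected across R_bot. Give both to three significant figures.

Unloaded: 6.24 V; loaded: 3.19 V

Open-circuit: V = 15.4 × 15.0/(22.0 + 15.0) = 6.24 V.
With the load, R_bot becomes R_bot‖R_L = 5.741 kΩ, so V = 15.4 × 5.741/27.74 = 3.19 V.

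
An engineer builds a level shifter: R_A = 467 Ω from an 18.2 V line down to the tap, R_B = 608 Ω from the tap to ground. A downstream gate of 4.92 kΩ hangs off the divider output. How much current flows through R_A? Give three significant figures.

I ≈ 18.1 mA

R_B‖R_L = 541.1 Ω, so the source sees R_A + R_B‖R_L = 1008 Ω.
I = 18.2 V / 1008 Ω = 18.1 mA.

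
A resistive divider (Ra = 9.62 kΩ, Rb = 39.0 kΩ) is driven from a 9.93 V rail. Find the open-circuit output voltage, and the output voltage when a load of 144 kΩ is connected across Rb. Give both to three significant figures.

Open-circuit: V = 9.93 × 39.0/(9.62 + 39.0) = 7.97 V.
With the load, Rb becomes Rb‖R_L = 30.69 kΩ, so V = 9.93 × 30.69/40.31 = 7.56 V.

Unloaded: 7.97 V; loaded: 7.56 V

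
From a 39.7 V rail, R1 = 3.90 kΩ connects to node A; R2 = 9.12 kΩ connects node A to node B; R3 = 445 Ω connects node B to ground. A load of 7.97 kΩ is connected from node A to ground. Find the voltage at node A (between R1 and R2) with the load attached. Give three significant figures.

V ≈ 20.9 V

Below node A the series string R2+R3 = 9565 Ω sits in parallel with the 7970 Ω load: 4347 Ω.
V_A = 39.7 × 4347/(3900 + 4347) = 20.9 V.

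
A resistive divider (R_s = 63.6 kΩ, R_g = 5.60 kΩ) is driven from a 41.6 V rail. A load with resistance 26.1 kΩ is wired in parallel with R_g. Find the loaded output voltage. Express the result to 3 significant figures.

The load sits in parallel with R_g: R_g‖R_L = (5.60 × 26.1) / (5.60 + 26.1) = 4.611 kΩ.
V_out = 41.6 × 4.611 / (63.6 + 4.611) = 41.6 × 4.611/68.21 = 2.81 V.

V_out ≈ 2.81 V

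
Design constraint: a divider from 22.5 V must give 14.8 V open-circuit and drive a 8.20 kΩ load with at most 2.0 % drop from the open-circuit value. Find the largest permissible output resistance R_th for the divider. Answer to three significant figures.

R_th ≤ 167 Ω

Loading drop = R_th/(R_th + R_L) ≤ 0.0200, so R_th ≤ R_L · ε/(1−ε) = 8.20 kΩ × 0.0200/0.9800 = 167 Ω.
(Any R1, R2 with R2/(R1+R2) = 0.658 and R1‖R2 ≤ 167 Ω will meet the spec.)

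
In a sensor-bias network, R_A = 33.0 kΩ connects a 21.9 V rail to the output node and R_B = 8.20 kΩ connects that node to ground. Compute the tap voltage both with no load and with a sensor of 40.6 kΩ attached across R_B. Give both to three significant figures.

Unloaded: 4.36 V; loaded: 3.75 V

Open-circuit: V = 21.9 × 8.20/(33.0 + 8.20) = 4.36 V.
With the load, R_B becomes R_B‖R_L = 6.822 kΩ, so V = 21.9 × 6.822/39.82 = 3.75 V.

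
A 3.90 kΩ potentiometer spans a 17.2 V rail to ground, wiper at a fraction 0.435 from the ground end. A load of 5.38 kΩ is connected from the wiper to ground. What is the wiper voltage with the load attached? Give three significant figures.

The wiper splits the pot into (1−α)R = 2.204 kΩ above and αR = 1.696 kΩ below.
Lower section ‖ load = 1.290 kΩ.
V_wiper = 17.2 × 1.290/(2.204 + 1.290) = 6.35 V.

V ≈ 6.35 V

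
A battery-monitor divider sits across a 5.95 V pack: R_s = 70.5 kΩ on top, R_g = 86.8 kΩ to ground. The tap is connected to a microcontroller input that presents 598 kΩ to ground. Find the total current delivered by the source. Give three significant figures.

R_g‖R_L = 75.80 kΩ, so the source sees R_s + R_g‖R_L = 146.3 kΩ.
I = 5.95 V / 146.3 kΩ = 0.0407 mA.

I ≈ 0.0407 mA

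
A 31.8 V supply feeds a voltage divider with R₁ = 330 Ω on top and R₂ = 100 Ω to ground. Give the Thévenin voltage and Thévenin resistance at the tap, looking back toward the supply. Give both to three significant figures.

V_th is the open-circuit tap voltage: 31.8 × 100/(330 + 100) = 7.40 V.
With the supply zeroed, R₁ and R₂ appear in parallel from the tap: R_th = R₁‖R₂ = (330 × 100)/430.0 = 76.7 Ω.

V_th = 7.40 V, R_th = 76.7 Ω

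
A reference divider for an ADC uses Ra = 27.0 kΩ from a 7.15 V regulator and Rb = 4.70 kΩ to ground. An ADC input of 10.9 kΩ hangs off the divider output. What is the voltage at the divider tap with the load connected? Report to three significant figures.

The load sits in parallel with Rb: Rb‖R_L = (4.70 × 10.9) / (4.70 + 10.9) = 3.284 kΩ.
V_out = 7.15 × 3.284 / (27.0 + 3.284) = 7.15 × 3.284/30.28 = 0.775 V.
(Unloaded it would have been 1.06 V.)

V_out ≈ 0.775 V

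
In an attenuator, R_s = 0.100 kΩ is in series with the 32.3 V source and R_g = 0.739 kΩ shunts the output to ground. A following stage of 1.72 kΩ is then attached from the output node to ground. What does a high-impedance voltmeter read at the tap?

V_out ≈ 27.1 V

The load sits in parallel with R_g: R_g‖R_L = (739 × 1720) / (739 + 1720) = 516.9 Ω.
V_out = 32.3 × 516.9 / (100 + 516.9) = 32.3 × 516.9/616.9 = 27.1 V.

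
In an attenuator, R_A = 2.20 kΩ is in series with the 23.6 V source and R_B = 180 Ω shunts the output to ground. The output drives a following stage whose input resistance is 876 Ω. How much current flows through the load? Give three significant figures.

I_L ≈ 1.71 mA

R_B‖R_L = 149.3 Ω; V_out = 23.6 × 149.3/2349 = 1.500 V.
I_L = V_out / R_L = 1.500 / 876 Ω = 1.71 mA.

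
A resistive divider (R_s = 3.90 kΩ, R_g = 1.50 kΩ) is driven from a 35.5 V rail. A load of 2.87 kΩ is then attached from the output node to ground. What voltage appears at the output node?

V_out ≈ 7.16 V

The load sits in parallel with R_g: R_g‖R_L = (1.50 × 2.87) / (1.50 + 2.87) = 0.9851 kΩ.
V_out = 35.5 × 0.9851 / (3.90 + 0.9851) = 35.5 × 0.9851/4.885 = 7.16 V.
(Unloaded it would have been 9.86 V.)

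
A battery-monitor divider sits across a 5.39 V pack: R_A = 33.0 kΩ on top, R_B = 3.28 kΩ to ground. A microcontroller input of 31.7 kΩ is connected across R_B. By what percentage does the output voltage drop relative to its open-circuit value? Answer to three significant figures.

Unloaded V = 5.39 × 3.28/36.28 = 0.48730 V.
Loaded: R_B‖R_L = 2.972 kΩ, giving V = 5.39 × 2.972/35.97 = 0.44538 V.
Drop = (0.48730 − 0.44538) / 0.48730 = 8.60 %.

8.60 %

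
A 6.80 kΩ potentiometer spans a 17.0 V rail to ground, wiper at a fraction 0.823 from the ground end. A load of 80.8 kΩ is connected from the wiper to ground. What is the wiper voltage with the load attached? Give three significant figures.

The wiper splits the pot into (1−α)R = 1.204 kΩ above and αR = 5.596 kΩ below.
Lower section ‖ load = 5.234 kΩ.
V_wiper = 17.0 × 5.234/(1.204 + 5.234) = 13.8 V.

V ≈ 13.8 V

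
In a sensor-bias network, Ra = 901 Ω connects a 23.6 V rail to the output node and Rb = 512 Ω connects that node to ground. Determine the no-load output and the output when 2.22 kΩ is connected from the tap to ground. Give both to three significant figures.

Unloaded: 8.55 V; loaded: 7.46 V

Open-circuit: V = 23.6 × 512/(901 + 512) = 8.55 V.
With the load, Rb becomes Rb‖R_L = 416.0 Ω, so V = 23.6 × 416.0/1317 = 7.46 V.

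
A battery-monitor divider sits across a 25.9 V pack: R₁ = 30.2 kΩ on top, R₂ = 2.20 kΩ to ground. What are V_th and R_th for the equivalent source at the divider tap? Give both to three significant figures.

V_th is the open-circuit tap voltage: 25.9 × 2.20/(30.2 + 2.20) = 1.76 V.
With the supply zeroed, R₁ and R₂ appear in parallel from the tap: R_th = R₁‖R₂ = (30.2 × 2.20)/32.40 = 2.05 kΩ.

V_th = 1.76 V, R_th = 2.05 kΩ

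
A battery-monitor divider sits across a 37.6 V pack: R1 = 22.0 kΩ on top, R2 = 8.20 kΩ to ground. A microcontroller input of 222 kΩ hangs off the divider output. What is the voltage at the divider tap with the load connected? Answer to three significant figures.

V_out ≈ 9.94 V

The load sits in parallel with R2: R2‖R_L = (8.20 × 222) / (8.20 + 222) = 7.908 kΩ.
V_out = 37.6 × 7.908 / (22.0 + 7.908) = 37.6 × 7.908/29.91 = 9.94 V.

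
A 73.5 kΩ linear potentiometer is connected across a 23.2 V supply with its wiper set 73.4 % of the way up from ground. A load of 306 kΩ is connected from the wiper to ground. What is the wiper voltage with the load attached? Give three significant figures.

V ≈ 16.3 V

The wiper splits the pot into (1−α)R = 19.55 kΩ above and αR = 53.95 kΩ below.
Lower section ‖ load = 45.86 kΩ.
V_wiper = 23.2 × 45.86/(19.55 + 45.86) = 16.3 V.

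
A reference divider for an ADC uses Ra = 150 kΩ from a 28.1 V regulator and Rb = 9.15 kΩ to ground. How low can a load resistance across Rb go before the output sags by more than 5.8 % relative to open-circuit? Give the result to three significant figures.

Output resistance R_th = Ra‖Rb = (150 × 9.15)/159.2 = 8.624 kΩ.
The fractional drop is R_th/(R_th + R_L); requiring this ≤ 0.0580 gives R_L ≥ R_th(1/0.0580 − 1) = 8.624 × 16.24 = 140 kΩ.

R_L(min) ≈ 140 kΩ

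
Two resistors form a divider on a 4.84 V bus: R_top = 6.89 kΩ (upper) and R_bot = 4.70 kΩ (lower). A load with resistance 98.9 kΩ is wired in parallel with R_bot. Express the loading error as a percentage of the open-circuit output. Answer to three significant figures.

2.75 %

The divider's output (Thévenin) resistance is R_top‖R_bot = 2.794 kΩ.
Fractional drop under load = R_th/(R_th + R_L) = 2.794 / (2.794 + 98.9) = 0.02748.
So the output falls by 2.75 %.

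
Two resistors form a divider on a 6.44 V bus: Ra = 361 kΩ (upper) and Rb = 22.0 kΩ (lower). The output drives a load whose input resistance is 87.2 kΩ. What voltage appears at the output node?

The load sits in parallel with Rb: Rb‖R_L = (22.0 × 87.2) / (22.0 + 87.2) = 17.57 kΩ.
V_out = 6.44 × 17.57 / (361 + 17.57) = 6.44 × 17.57/378.6 = 0.299 V.

V_out ≈ 0.299 V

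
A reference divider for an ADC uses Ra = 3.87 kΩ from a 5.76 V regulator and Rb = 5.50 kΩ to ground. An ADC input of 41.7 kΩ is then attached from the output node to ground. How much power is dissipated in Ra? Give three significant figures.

P ≈ 1.69 mW

Total resistance from the source is Ra + (Rb‖R_L) = 8.729 kΩ, so I = 5.76/8.729 kΩ = 0.6599 mA.
P = I²·Ra = (0.6599 mA)² × 3.87 kΩ = 1.69 mW.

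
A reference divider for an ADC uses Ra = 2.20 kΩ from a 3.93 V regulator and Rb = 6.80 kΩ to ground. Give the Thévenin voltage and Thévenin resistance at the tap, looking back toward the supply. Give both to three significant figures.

V_th is the open-circuit tap voltage: 3.93 × 6.80/(2.20 + 6.80) = 2.97 V.
With the supply zeroed, Ra and Rb appear in parallel from the tap: R_th = Ra‖Rb = (2.20 × 6.80)/9.000 = 1.66 kΩ.

V_th = 2.97 V, R_th = 1.66 kΩ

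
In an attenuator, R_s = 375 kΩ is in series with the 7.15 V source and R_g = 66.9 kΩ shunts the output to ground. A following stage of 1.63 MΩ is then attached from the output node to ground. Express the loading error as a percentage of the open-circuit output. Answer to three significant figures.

3.37 %

The divider's output (Thévenin) resistance is R_s‖R_g = 56.77 kΩ.
Fractional drop under load = R_th/(R_th + R_L) = 56.77 / (56.77 + 1630) = 0.03366.
So the output falls by 3.37 %.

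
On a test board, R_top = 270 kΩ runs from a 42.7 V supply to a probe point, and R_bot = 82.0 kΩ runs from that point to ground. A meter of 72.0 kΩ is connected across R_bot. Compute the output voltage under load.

V_out ≈ 5.31 V

The load sits in parallel with R_bot: R_bot‖R_L = (82.0 × 72.0) / (82.0 + 72.0) = 38.34 kΩ.
V_out = 42.7 × 38.34 / (270 + 38.34) = 42.7 × 38.34/308.3 = 5.31 V.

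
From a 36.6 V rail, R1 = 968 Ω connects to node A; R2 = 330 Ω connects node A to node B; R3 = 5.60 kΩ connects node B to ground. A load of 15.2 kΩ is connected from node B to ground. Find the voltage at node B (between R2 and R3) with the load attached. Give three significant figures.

V ≈ 27.8 V

At node B, R3 is in parallel with the load: R3‖R_L = 4092 Ω.
Below node A the resistance is R2 + (R3‖R_L) = 4422 Ω, so V_A = 36.6 × 4422/5390 = 30.03 V.
Then V_B = V_A × (R3‖R_L)/(R2 + R3‖R_L) = 30.03 × 4092/4422 = 27.8 V.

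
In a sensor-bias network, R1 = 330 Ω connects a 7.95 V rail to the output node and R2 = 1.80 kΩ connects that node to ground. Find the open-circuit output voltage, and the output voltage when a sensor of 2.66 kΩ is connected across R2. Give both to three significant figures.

Unloaded: 6.72 V; loaded: 6.08 V

Open-circuit: V = 7.95 × 1800/(330 + 1800) = 6.72 V.
With the load, R2 becomes R2‖R_L = 1074 Ω, so V = 7.95 × 1074/1404 = 6.08 V.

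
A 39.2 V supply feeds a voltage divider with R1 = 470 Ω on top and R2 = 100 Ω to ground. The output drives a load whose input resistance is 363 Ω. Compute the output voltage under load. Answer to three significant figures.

V_out ≈ 5.60 V

The load sits in parallel with R2: R2‖R_L = (100 × 363) / (100 + 363) = 78.40 Ω.
V_out = 39.2 × 78.40 / (470 + 78.40) = 39.2 × 78.40/548.4 = 5.60 V.
(Unloaded it would have been 6.88 V.)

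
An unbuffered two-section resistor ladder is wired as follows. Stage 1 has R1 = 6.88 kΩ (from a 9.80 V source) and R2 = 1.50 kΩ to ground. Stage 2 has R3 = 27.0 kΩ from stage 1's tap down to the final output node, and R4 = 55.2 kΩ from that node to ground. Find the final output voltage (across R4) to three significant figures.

V_out ≈ 1.16 V

Stage 2 presents R3+R4 = 82.20 kΩ as a load on stage 1's tap.
Stage 1's lower leg becomes R2‖(R3+R4) = 1.473 kΩ, so V_mid = 9.80 × 1.473/8.353 = 1.728 V.
Stage 2 is itself unloaded: V_out = V_mid × R4/(R3+R4) = 1.728 × 55.2/82.20 = 1.16 V.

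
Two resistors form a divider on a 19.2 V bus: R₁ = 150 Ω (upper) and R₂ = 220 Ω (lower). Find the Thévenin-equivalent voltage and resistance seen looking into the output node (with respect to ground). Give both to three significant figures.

V_th = 11.4 V, R_th = 89.2 Ω

V_th is the open-circuit tap voltage: 19.2 × 220/(150 + 220) = 11.4 V.
With the supply zeroed, R₁ and R₂ appear in parallel from the tap: R_th = R₁‖R₂ = (150 × 220)/370.0 = 89.2 Ω.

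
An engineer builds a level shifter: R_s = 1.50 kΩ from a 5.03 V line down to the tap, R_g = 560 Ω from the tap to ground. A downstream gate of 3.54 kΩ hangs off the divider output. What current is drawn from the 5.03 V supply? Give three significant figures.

I ≈ 2.54 mA

R_g‖R_L = 483.5 Ω, so the source sees R_s + R_g‖R_L = 1984 Ω.
I = 5.03 V / 1984 Ω = 2.54 mA.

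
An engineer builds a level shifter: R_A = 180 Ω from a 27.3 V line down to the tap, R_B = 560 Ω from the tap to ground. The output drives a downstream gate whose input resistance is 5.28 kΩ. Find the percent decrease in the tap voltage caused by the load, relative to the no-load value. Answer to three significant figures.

2.51 %

The divider's output (Thévenin) resistance is R_A‖R_B = 136.2 Ω.
Fractional drop under load = R_th/(R_th + R_L) = 136.2 / (136.2 + 5280) = 0.02515.
So the output falls by 2.51 %.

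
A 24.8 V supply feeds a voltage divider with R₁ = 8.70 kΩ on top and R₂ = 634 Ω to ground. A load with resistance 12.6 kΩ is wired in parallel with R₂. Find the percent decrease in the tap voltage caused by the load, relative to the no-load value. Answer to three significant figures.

The divider's output (Thévenin) resistance is R₁‖R₂ = 590.9 Ω.
Fractional drop under load = R_th/(R_th + R_L) = 590.9 / (590.9 + 12600) = 0.04480.
So the output falls by 4.48 %.

4.48 %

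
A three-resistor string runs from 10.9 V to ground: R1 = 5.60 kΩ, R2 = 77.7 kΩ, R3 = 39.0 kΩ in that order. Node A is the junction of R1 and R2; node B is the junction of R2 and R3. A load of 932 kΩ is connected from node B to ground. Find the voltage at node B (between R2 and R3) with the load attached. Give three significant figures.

At node B, R3 is in parallel with the load: R3‖R_L = 37.43 kΩ.
Below node A the resistance is R2 + (R3‖R_L) = 115.1 kΩ, so V_A = 10.9 × 115.1/120.7 = 10.39 V.
Then V_B = V_A × (R3‖R_L)/(R2 + R3‖R_L) = 10.39 × 37.43/115.1 = 3.38 V.

V ≈ 3.38 V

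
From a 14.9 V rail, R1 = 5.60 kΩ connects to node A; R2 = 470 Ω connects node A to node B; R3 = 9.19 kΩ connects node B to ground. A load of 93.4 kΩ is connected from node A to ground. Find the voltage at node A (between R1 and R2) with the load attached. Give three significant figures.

V ≈ 9.09 V

Below node A the series string R2+R3 = 9660 Ω sits in parallel with the 93400 Ω load: 8755 Ω.
V_A = 14.9 × 8755/(5600 + 8755) = 9.09 V.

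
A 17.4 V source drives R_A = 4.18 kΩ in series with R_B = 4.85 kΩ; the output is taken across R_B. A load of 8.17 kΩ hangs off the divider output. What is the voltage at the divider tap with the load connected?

V_out ≈ 7.33 V

The load sits in parallel with R_B: R_B‖R_L = (4.85 × 8.17) / (4.85 + 8.17) = 3.043 kΩ.
V_out = 17.4 × 3.043 / (4.18 + 3.043) = 17.4 × 3.043/7.223 = 7.33 V.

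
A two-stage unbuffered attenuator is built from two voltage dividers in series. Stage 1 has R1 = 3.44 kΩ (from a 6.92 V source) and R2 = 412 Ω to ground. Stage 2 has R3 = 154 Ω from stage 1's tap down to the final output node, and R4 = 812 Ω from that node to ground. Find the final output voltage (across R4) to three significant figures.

Stage 2 presents R3+R4 = 966.0 Ω as a load on stage 1's tap.
Stage 1's lower leg becomes R2‖(R3+R4) = 288.8 Ω, so V_mid = 6.92 × 288.8/3729 = 0.5360 V.
Stage 2 is itself unloaded: V_out = V_mid × R4/(R3+R4) = 0.5360 × 812/966.0 = 0.451 V.

V_out ≈ 0.451 V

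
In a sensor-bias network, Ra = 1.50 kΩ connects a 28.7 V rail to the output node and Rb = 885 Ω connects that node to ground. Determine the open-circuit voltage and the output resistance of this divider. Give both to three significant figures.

V_th is the open-circuit tap voltage: 28.7 × 885/(1500 + 885) = 10.6 V.
With the supply zeroed, Ra and Rb appear in parallel from the tap: R_th = Ra‖Rb = (1500 × 885)/2385 = 557 Ω.

V_th = 10.6 V, R_th = 557 Ω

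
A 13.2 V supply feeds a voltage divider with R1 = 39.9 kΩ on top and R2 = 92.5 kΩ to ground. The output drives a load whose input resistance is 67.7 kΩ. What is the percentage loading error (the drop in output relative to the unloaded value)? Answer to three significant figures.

29.2 %

Unloaded V = 13.2 × 92.5/132.4 = 9.222 V.
Loaded: R2‖R_L = 39.09 kΩ, giving V = 13.2 × 39.09/78.99 = 6.532 V.
Drop = (9.222 − 6.532) / 9.222 = 29.2 %.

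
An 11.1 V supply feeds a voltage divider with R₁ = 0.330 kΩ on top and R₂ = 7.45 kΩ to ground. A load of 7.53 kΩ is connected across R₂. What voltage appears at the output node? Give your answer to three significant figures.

V_out ≈ 10.2 V

The load sits in parallel with R₂: R₂‖R_L = (7450 × 7530) / (7450 + 7530) = 3745 Ω.
V_out = 11.1 × 3745 / (330 + 3745) = 11.1 × 3745/4075 = 10.2 V.
(Unloaded it would have been 10.6 V.)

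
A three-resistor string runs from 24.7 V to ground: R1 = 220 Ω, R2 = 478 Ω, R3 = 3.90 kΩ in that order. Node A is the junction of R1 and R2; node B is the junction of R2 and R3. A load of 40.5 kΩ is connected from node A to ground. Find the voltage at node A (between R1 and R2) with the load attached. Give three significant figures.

V ≈ 23.4 V

Below node A the series string R2+R3 = 4378 Ω sits in parallel with the 40500 Ω load: 3951 Ω.
V_A = 24.7 × 3951/(220 + 3951) = 23.4 V.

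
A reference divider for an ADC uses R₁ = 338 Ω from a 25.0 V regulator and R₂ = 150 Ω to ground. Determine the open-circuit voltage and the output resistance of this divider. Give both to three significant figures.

V_th is the open-circuit tap voltage: 25.0 × 150/(338 + 150) = 7.68 V.
With the supply zeroed, R₁ and R₂ appear in parallel from the tap: R_th = R₁‖R₂ = (338 × 150)/488.0 = 104 Ω.

V_th = 7.68 V, R_th = 104 Ω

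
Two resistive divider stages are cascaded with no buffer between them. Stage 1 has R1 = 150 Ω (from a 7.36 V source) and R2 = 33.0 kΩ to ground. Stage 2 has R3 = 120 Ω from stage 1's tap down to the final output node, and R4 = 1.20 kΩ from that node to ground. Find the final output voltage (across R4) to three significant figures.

Stage 2 presents R3+R4 = 1320 Ω as a load on stage 1's tap.
Stage 1's lower leg becomes R2‖(R3+R4) = 1269 Ω, so V_mid = 7.36 × 1269/1419 = 6.582 V.
Stage 2 is itself unloaded: V_out = V_mid × R4/(R3+R4) = 6.582 × 1200/1320 = 5.98 V.

V_out ≈ 5.98 V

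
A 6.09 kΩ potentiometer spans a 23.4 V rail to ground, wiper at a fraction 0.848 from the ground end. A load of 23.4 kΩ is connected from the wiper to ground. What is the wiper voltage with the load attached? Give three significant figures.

V ≈ 19.2 V

The wiper splits the pot into (1−α)R = 925.7 Ω above and αR = 5164 Ω below.
Lower section ‖ load = 4231 Ω.
V_wiper = 23.4 × 4231/(925.7 + 4231) = 19.2 V.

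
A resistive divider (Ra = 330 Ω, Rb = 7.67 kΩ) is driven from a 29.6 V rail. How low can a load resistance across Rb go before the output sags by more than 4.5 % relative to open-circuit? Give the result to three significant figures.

Output resistance R_th = Ra‖Rb = (330 × 7670)/8000 = 316.4 Ω.
The fractional drop is R_th/(R_th + R_L); requiring this ≤ 0.0450 gives R_L ≥ R_th(1/0.0450 − 1) = 316.4 × 21.22 = 6.71 kΩ.

R_L(min) ≈ 6.71 kΩ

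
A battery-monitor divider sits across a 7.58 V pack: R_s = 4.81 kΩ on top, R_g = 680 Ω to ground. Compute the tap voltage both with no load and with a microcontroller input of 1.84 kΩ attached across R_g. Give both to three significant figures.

Open-circuit: V = 7.58 × 680/(4810 + 680) = 0.939 V.
With the load, R_g becomes R_g‖R_L = 496.5 Ω, so V = 7.58 × 496.5/5307 = 0.709 V.

Unloaded: 0.939 V; loaded: 0.709 V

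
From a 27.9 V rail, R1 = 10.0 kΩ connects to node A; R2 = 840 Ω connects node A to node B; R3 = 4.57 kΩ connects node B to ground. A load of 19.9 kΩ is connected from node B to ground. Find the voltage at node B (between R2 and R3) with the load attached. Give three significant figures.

V ≈ 7.12 V

At node B, R3 is in parallel with the load: R3‖R_L = 3717 Ω.
Below node A the resistance is R2 + (R3‖R_L) = 4557 Ω, so V_A = 27.9 × 4557/14560 = 8.733 V.
Then V_B = V_A × (R3‖R_L)/(R2 + R3‖R_L) = 8.733 × 3717/4557 = 7.12 V.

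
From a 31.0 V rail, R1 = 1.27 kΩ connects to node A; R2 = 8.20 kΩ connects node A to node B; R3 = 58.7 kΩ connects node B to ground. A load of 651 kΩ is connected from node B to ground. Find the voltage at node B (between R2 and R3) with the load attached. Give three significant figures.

V ≈ 26.4 V

At node B, R3 is in parallel with the load: R3‖R_L = 53.84 kΩ.
Below node A the resistance is R2 + (R3‖R_L) = 62.04 kΩ, so V_A = 31.0 × 62.04/63.31 = 30.38 V.
Then V_B = V_A × (R3‖R_L)/(R2 + R3‖R_L) = 30.38 × 53.84/62.04 = 26.4 V.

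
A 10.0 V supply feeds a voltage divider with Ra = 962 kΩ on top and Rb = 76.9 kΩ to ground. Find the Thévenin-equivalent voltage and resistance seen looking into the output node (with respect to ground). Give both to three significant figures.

V_th is the open-circuit tap voltage: 10.0 × 76.9/(962 + 76.9) = 0.740 V.
With the supply zeroed, Ra and Rb appear in parallel from the tap: R_th = Ra‖Rb = (962 × 76.9)/1039 = 71.2 kΩ.

V_th = 0.740 V, R_th = 71.2 kΩ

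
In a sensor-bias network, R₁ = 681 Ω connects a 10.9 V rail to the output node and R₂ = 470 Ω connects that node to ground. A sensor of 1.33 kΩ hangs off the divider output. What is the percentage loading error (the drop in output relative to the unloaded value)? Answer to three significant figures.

Unloaded V = 10.9 × 470/1151 = 4.451 V.
Loaded: R₂‖R_L = 347.3 Ω, giving V = 10.9 × 347.3/1028 = 3.681 V.
Drop = (4.451 − 3.681) / 4.451 = 17.3 %.

17.3 %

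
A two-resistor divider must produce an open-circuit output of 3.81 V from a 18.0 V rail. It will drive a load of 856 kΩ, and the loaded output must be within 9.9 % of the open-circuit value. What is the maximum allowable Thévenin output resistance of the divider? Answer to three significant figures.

R_th ≤ 94.1 kΩ

Loading drop = R_th/(R_th + R_L) ≤ 0.0990, so R_th ≤ R_L · ε/(1−ε) = 856 kΩ × 0.0990/0.9010 = 94.1 kΩ.
(Any R1, R2 with R2/(R1+R2) = 0.212 and R1‖R2 ≤ 94.1 kΩ will meet the spec.)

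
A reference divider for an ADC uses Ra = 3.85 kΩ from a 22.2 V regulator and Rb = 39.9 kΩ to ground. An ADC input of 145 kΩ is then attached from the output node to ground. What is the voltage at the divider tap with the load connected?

The load sits in parallel with Rb: Rb‖R_L = (39.9 × 145) / (39.9 + 145) = 31.29 kΩ.
V_out = 22.2 × 31.29 / (3.85 + 31.29) = 22.2 × 31.29/35.14 = 19.8 V.

V_out ≈ 19.8 V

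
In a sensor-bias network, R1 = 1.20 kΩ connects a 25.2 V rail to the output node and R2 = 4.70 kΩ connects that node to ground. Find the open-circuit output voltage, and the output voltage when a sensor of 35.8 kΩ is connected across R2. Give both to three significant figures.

Unloaded: 20.1 V; loaded: 19.6 V

Open-circuit: V = 25.2 × 4.70/(1.20 + 4.70) = 20.1 V.
With the load, R2 becomes R2‖R_L = 4.155 kΩ, so V = 25.2 × 4.155/5.355 = 19.6 V.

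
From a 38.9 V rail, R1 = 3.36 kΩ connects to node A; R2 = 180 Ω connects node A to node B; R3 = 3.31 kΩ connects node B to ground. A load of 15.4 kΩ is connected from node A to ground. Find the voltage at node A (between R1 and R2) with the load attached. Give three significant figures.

Below node A the series string R2+R3 = 3490 Ω sits in parallel with the 15400 Ω load: 2845 Ω.
V_A = 38.9 × 2845/(3360 + 2845) = 17.8 V.

V ≈ 17.8 V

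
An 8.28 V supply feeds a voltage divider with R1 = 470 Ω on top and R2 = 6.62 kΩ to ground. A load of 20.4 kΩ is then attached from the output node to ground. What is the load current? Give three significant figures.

R2‖R_L = 4998 Ω; V_out = 8.28 × 4998/5468 = 7.568 V.
I_L = V_out / R_L = 7.568 / 20.4 kΩ = 0.371 mA.

I_L ≈ 0.371 mA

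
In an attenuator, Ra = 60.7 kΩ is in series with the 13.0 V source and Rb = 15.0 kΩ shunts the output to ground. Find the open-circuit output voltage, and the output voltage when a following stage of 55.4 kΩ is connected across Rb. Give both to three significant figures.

Unloaded: 2.58 V; loaded: 2.12 V

Open-circuit: V = 13.0 × 15.0/(60.7 + 15.0) = 2.58 V.
With the load, Rb becomes Rb‖R_L = 11.80 kΩ, so V = 13.0 × 11.80/72.50 = 2.12 V.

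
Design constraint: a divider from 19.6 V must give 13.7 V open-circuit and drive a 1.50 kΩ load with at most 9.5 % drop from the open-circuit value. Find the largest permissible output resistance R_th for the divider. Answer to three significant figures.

Loading drop = R_th/(R_th + R_L) ≤ 0.0950, so R_th ≤ R_L · ε/(1−ε) = 1.50 kΩ × 0.0950/0.9050 = 157 Ω.
(Any R1, R2 with R2/(R1+R2) = 0.699 and R1‖R2 ≤ 157 Ω will meet the spec.)

R_th ≤ 157 Ω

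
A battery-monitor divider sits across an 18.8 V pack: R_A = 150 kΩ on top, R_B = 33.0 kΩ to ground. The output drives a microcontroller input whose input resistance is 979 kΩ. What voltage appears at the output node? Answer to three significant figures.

V_out ≈ 3.30 V

The load sits in parallel with R_B: R_B‖R_L = (33.0 × 979) / (33.0 + 979) = 31.92 kΩ.
V_out = 18.8 × 31.92 / (150 + 31.92) = 18.8 × 31.92/181.9 = 3.30 V.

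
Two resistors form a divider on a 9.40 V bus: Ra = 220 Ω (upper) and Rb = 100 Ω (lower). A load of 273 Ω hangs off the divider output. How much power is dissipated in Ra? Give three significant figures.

Total resistance from the source is Ra + (Rb‖R_L) = 293.2 Ω, so I = 9.40/293.2 Ω = 32.06 mA.
P = I²·Ra = (32.06 mA)² × 220 Ω = 226 mW.

P ≈ 226 mW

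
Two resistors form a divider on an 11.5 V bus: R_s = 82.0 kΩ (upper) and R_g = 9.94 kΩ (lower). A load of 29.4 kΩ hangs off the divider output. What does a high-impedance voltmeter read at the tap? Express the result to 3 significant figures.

V_out ≈ 0.955 V

The load sits in parallel with R_g: R_g‖R_L = (9.94 × 29.4) / (9.94 + 29.4) = 7.428 kΩ.
V_out = 11.5 × 7.428 / (82.0 + 7.428) = 11.5 × 7.428/89.43 = 0.955 V.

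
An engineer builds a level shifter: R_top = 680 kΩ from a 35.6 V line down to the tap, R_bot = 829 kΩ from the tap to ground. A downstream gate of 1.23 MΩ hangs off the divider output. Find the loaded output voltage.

V_out ≈ 15.0 V

The load sits in parallel with R_bot: R_bot‖R_L = (829 × 1230) / (829 + 1230) = 495.2 kΩ.
V_out = 35.6 × 495.2 / (680 + 495.2) = 35.6 × 495.2/1175 = 15.0 V.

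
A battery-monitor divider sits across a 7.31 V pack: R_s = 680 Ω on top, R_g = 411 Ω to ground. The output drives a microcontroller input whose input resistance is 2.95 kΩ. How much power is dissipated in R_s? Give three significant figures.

P ≈ 33.5 mW

Total resistance from the source is R_s + (R_g‖R_L) = 1041 Ω, so I = 7.31/1041 Ω = 7.024 mA.
P = I²·R_s = (7.024 mA)² × 680 Ω = 33.5 mW.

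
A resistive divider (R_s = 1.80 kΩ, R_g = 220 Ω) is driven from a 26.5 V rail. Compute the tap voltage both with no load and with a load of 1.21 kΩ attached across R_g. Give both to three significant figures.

Open-circuit: V = 26.5 × 220/(1800 + 220) = 2.89 V.
With the load, R_g becomes R_g‖R_L = 186.2 Ω, so V = 26.5 × 186.2/1986 = 2.48 V.

Unloaded: 2.89 V; loaded: 2.48 V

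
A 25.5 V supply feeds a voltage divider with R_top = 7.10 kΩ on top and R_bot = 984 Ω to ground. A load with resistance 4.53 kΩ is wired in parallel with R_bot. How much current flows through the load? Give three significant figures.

R_bot‖R_L = 808.4 Ω; V_out = 25.5 × 808.4/7908 = 2.607 V.
I_L = V_out / R_L = 2.607 / 4.53 kΩ = 0.575 mA.

I_L ≈ 0.575 mA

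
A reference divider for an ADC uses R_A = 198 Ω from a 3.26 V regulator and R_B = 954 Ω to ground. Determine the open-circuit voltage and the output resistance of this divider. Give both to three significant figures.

V_th = 2.70 V, R_th = 164 Ω

V_th is the open-circuit tap voltage: 3.26 × 954/(198 + 954) = 2.70 V.
With the supply zeroed, R_A and R_B appear in parallel from the tap: R_th = R_A‖R_B = (198 × 954)/1152 = 164 Ω.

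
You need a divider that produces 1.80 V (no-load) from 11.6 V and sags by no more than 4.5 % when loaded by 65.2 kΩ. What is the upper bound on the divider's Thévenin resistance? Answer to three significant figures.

Loading drop = R_th/(R_th + R_L) ≤ 0.0450, so R_th ≤ R_L · ε/(1−ε) = 65.2 kΩ × 0.0450/0.9550 = 3.07 kΩ.

R_th ≤ 3.07 kΩ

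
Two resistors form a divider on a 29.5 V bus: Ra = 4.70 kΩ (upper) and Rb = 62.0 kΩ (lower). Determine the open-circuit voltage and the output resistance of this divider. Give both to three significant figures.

V_th = 27.4 V, R_th = 4.37 kΩ

V_th is the open-circuit tap voltage: 29.5 × 62.0/(4.70 + 62.0) = 27.4 V.
With the supply zeroed, Ra and Rb appear in parallel from the tap: R_th = Ra‖Rb = (4.70 × 62.0)/66.70 = 4.37 kΩ.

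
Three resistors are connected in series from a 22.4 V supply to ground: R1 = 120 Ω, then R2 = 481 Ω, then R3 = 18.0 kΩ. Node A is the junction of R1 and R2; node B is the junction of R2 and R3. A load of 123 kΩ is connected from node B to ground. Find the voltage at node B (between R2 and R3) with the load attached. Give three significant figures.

At node B, R3 is in parallel with the load: R3‖R_L = 15700 Ω.
Below node A the resistance is R2 + (R3‖R_L) = 16180 Ω, so V_A = 22.4 × 16180/16300 = 22.24 V.
Then V_B = V_A × (R3‖R_L)/(R2 + R3‖R_L) = 22.24 × 15700/16180 = 21.6 V.

V ≈ 21.6 V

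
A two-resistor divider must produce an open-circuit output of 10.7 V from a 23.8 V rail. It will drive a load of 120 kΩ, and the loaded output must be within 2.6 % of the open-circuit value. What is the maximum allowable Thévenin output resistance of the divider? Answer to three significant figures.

R_th ≤ 3.20 kΩ

Loading drop = R_th/(R_th + R_L) ≤ 0.0260, so R_th ≤ R_L · ε/(1−ε) = 120 kΩ × 0.0260/0.9740 = 3.20 kΩ.
(Any R1, R2 with R2/(R1+R2) = 0.450 and R1‖R2 ≤ 3.20 kΩ will meet the spec.)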